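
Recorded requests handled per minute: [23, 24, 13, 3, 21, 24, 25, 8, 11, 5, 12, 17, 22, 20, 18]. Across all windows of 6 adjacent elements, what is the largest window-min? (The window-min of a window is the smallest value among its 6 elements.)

[23, 24, 13, 3, 21, 24] → min 3
[24, 13, 3, 21, 24, 25] → min 3
[13, 3, 21, 24, 25, 8] → min 3
[3, 21, 24, 25, 8, 11] → min 3
[21, 24, 25, 8, 11, 5] → min 5
[24, 25, 8, 11, 5, 12] → min 5
[25, 8, 11, 5, 12, 17] → min 5
[8, 11, 5, 12, 17, 22] → min 5
[11, 5, 12, 17, 22, 20] → min 5
[5, 12, 17, 22, 20, 18] → min 5
Largest of these is 5.

5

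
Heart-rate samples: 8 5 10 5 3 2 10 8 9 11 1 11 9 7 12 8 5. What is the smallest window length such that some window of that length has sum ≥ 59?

7

add 8: running sum 8 < 59
add 5: running sum 13 < 59
add 10: running sum 23 < 59
add 5: running sum 28 < 59
add 3: running sum 31 < 59
add 2: running sum 33 < 59
add 10: running sum 43 < 59
add 8: running sum 51 < 59
add 9: shortest ending here [8, 5, 10, 5, 3, 2, 10, 8, 9] sum 60, len 9
add 11: shortest ending here [5, 10, 5, 3, 2, 10, 8, 9, 11] sum 63, len 9
add 1: shortest ending here [10, 5, 3, 2, 10, 8, 9, 11, 1] sum 59, len 9
add 11: shortest ending here [5, 3, 2, 10, 8, 9, 11, 1, 11] sum 60, len 9
add 9: shortest ending here [10, 8, 9, 11, 1, 11, 9] sum 59, len 7
add 7: shortest ending here [10, 8, 9, 11, 1, 11, 9, 7] sum 66, len 8
add 12: shortest ending here [9, 11, 1, 11, 9, 7, 12] sum 60, len 7
add 8: shortest ending here [11, 1, 11, 9, 7, 12, 8] sum 59, len 7
add 5: shortest ending here [11, 1, 11, 9, 7, 12, 8, 5] sum 64, len 8
Shortest qualifying length: 7.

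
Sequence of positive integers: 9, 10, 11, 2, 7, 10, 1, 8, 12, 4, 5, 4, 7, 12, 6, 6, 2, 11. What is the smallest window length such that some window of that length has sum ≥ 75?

Extend right; whenever the sum reaches 75, record the length and shrink from the left:
add 9: running sum 9 < 75
add 10: running sum 19 < 75
add 11: running sum 30 < 75
add 2: running sum 32 < 75
add 7: running sum 39 < 75
add 10: running sum 49 < 75
add 1: running sum 50 < 75
add 8: running sum 58 < 75
add 12: running sum 70 < 75
add 4: running sum 74 < 75
end 10: [9, 10, 11, 2, 7, 10, 1, 8, 12, 4, 5] sum 79, len 11
end 11: [9, 10, 11, 2, 7, 10, 1, 8, 12, 4, 5, 4] sum 83, len 12
end 12: [10, 11, 2, 7, 10, 1, 8, 12, 4, 5, 4, 7] sum 81, len 12
end 13: [11, 2, 7, 10, 1, 8, 12, 4, 5, 4, 7, 12] sum 83, len 12
end 14: [7, 10, 1, 8, 12, 4, 5, 4, 7, 12, 6] sum 76, len 11
end 15: [10, 1, 8, 12, 4, 5, 4, 7, 12, 6, 6] sum 75, len 11
end 16: [10, 1, 8, 12, 4, 5, 4, 7, 12, 6, 6, 2] sum 77, len 12
end 17: [8, 12, 4, 5, 4, 7, 12, 6, 6, 2, 11] sum 77, len 11
Shortest qualifying length: 11.

11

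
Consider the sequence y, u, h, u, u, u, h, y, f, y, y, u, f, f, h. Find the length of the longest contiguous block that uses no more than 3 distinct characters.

8

[y] 1 distinct, len 1
[y, u] 2 distinct, len 2
[y, u, h] 3 distinct, len 3
[y, u, h, u] 3 distinct, len 4
[y, u, h, u, u] 3 distinct, len 5
[y, u, h, u, u, u] 3 distinct, len 6
[y, u, h, u, u, u, h] 3 distinct, len 7
[y, u, h, u, u, u, h, y] 3 distinct, len 8
[h, y, f] 3 distinct, len 3
[h, y, f, y] 3 distinct, len 4
[h, y, f, y, y] 3 distinct, len 5
[y, f, y, y, u] 3 distinct, len 5
[y, f, y, y, u, f] 3 distinct, len 6
[y, f, y, y, u, f, f] 3 distinct, len 7
[u, f, f, h] 3 distinct, len 4
Longest length with ≤3 distinct: 8.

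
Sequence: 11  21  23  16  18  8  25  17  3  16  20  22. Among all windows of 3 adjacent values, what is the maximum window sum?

60

Window sums for each of the 10 positions:
11 21 23 → sum 55
21 23 16 → sum 60
23 16 18 → sum 57
16 18 8 → sum 42
18 8 25 → sum 51
8 25 17 → sum 50
25 17 3 → sum 45
17 3 16 → sum 36
3 16 20 → sum 39
16 20 22 → sum 58
Maximum of these is 60.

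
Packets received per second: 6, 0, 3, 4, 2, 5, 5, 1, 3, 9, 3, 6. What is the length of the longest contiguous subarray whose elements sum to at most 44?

add 6: [6] sum 6, len 1
add 0: [6, 0] sum 6, len 2
add 3: [6, 0, 3] sum 9, len 3
add 4: [6, 0, 3, 4] sum 13, len 4
add 2: [6, 0, 3, 4, 2] sum 15, len 5
add 5: [6, 0, 3, 4, 2, 5] sum 20, len 6
add 5: [6, 0, 3, 4, 2, 5, 5] sum 25, len 7
add 1: [6, 0, 3, 4, 2, 5, 5, 1] sum 26, len 8
add 3: [6, 0, 3, 4, 2, 5, 5, 1, 3] sum 29, len 9
add 9: [6, 0, 3, 4, 2, 5, 5, 1, 3, 9] sum 38, len 10
add 3: [6, 0, 3, 4, 2, 5, 5, 1, 3, 9, 3] sum 41, len 11
add 6: [0, 3, 4, 2, 5, 5, 1, 3, 9, 3, 6] sum 41, len 11
Longest length seen: 11.

11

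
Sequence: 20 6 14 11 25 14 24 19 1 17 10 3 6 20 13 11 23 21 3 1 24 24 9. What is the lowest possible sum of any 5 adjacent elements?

37

Window sums for each of the 19 positions:
[20, 6, 14, 11, 25] → sum 76
[6, 14, 11, 25, 14] → sum 70
[14, 11, 25, 14, 24] → sum 88
[11, 25, 14, 24, 19] → sum 93
[25, 14, 24, 19, 1] → sum 83
[14, 24, 19, 1, 17] → sum 75
[24, 19, 1, 17, 10] → sum 71
[19, 1, 17, 10, 3] → sum 50
[1, 17, 10, 3, 6] → sum 37
[17, 10, 3, 6, 20] → sum 56
[10, 3, 6, 20, 13] → sum 52
[3, 6, 20, 13, 11] → sum 53
[6, 20, 13, 11, 23] → sum 73
[20, 13, 11, 23, 21] → sum 88
[13, 11, 23, 21, 3] → sum 71
[11, 23, 21, 3, 1] → sum 59
[23, 21, 3, 1, 24] → sum 72
[21, 3, 1, 24, 24] → sum 73
[3, 1, 24, 24, 9] → sum 61
Lowest of these is 37.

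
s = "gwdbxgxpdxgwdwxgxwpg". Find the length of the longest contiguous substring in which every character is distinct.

5

[g] len 1
[g, w] len 2
[g, w, d] len 3
[g, w, d, b] len 4
[g, w, d, b, x] len 5
[w, d, b, x, g] len 5
[g, x] len 2
[g, x, p] len 3
[g, x, p, d] len 4
[p, d, x] len 3
[p, d, x, g] len 4
[p, d, x, g, w] len 5
[x, g, w, d] len 4
[d, w] len 2
[d, w, x] len 3
[d, w, x, g] len 4
[g, x] len 2
[g, x, w] len 3
[g, x, w, p] len 4
[x, w, p, g] len 4
Longest all-distinct length: 5.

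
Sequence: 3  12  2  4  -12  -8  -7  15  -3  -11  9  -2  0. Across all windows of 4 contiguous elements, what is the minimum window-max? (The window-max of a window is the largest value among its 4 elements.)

[3, 12, 2, 4] → max 12
[12, 2, 4, -12] → max 12
[2, 4, -12, -8] → max 4
[4, -12, -8, -7] → max 4
[-12, -8, -7, 15] → max 15
[-8, -7, 15, -3] → max 15
[-7, 15, -3, -11] → max 15
[15, -3, -11, 9] → max 15
[-3, -11, 9, -2] → max 9
[-11, 9, -2, 0] → max 9
Minimum of these is 4.

4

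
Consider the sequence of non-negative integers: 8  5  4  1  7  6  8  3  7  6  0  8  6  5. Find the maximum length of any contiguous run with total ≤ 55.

→ 8: sum 8, len 1
→ 5: sum 13, len 2
→ 4: sum 17, len 3
→ 1: sum 18, len 4
→ 7: sum 25, len 5
→ 6: sum 31, len 6
→ 8: sum 39, len 7
→ 3: sum 42, len 8
→ 7: sum 49, len 9
→ 6: sum 55, len 10
→ 0: sum 55, len 11
→ 8 (dropped 8): sum 55, len 11
→ 6 (dropped 5, 4): sum 52, len 10
→ 5 (dropped 1, 7): sum 49, len 9
Longest length seen: 11.

11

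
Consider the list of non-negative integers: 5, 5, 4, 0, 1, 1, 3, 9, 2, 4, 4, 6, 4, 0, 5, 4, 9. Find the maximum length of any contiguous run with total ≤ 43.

add 5: [5] sum 5, len 1
add 5: [5, 5] sum 10, len 2
add 4: [5, 5, 4] sum 14, len 3
add 0: [5, 5, 4, 0] sum 14, len 4
add 1: [5, 5, 4, 0, 1] sum 15, len 5
add 1: [5, 5, 4, 0, 1, 1] sum 16, len 6
add 3: [5, 5, 4, 0, 1, 1, 3] sum 19, len 7
add 9: [5, 5, 4, 0, 1, 1, 3, 9] sum 28, len 8
add 2: [5, 5, 4, 0, 1, 1, 3, 9, 2] sum 30, len 9
add 4: [5, 5, 4, 0, 1, 1, 3, 9, 2, 4] sum 34, len 10
add 4: [5, 5, 4, 0, 1, 1, 3, 9, 2, 4, 4] sum 38, len 11
add 6: [5, 4, 0, 1, 1, 3, 9, 2, 4, 4, 6] sum 39, len 11
add 4: [5, 4, 0, 1, 1, 3, 9, 2, 4, 4, 6, 4] sum 43, len 12
add 0: [5, 4, 0, 1, 1, 3, 9, 2, 4, 4, 6, 4, 0] sum 43, len 13
add 5: [4, 0, 1, 1, 3, 9, 2, 4, 4, 6, 4, 0, 5] sum 43, len 13
add 4: [0, 1, 1, 3, 9, 2, 4, 4, 6, 4, 0, 5, 4] sum 43, len 13
add 9: [2, 4, 4, 6, 4, 0, 5, 4, 9] sum 38, len 9
Longest length seen: 13.

13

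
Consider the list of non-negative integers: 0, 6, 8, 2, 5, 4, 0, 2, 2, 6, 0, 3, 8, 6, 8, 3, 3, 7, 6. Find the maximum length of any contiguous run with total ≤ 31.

9

add 0: [0] sum 0, len 1
add 6: [0, 6] sum 6, len 2
add 8: [0, 6, 8] sum 14, len 3
add 2: [0, 6, 8, 2] sum 16, len 4
add 5: [0, 6, 8, 2, 5] sum 21, len 5
add 4: [0, 6, 8, 2, 5, 4] sum 25, len 6
add 0: [0, 6, 8, 2, 5, 4, 0] sum 25, len 7
add 2: [0, 6, 8, 2, 5, 4, 0, 2] sum 27, len 8
add 2: [0, 6, 8, 2, 5, 4, 0, 2, 2] sum 29, len 9
add 6: [8, 2, 5, 4, 0, 2, 2, 6] sum 29, len 8
add 0: [8, 2, 5, 4, 0, 2, 2, 6, 0] sum 29, len 9
add 3: [2, 5, 4, 0, 2, 2, 6, 0, 3] sum 24, len 9
add 8: [5, 4, 0, 2, 2, 6, 0, 3, 8] sum 30, len 9
add 6: [4, 0, 2, 2, 6, 0, 3, 8, 6] sum 31, len 9
add 8: [6, 0, 3, 8, 6, 8] sum 31, len 6
add 3: [0, 3, 8, 6, 8, 3] sum 28, len 6
add 3: [0, 3, 8, 6, 8, 3, 3] sum 31, len 7
add 7: [6, 8, 3, 3, 7] sum 27, len 5
add 6: [8, 3, 3, 7, 6] sum 27, len 5
Longest length seen: 9.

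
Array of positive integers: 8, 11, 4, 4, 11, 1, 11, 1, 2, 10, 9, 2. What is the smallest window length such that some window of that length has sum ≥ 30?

4

add 8: running sum 8 < 30
add 11: running sum 19 < 30
add 4: running sum 23 < 30
add 4: running sum 27 < 30
add 11: shortest ending here [11, 4, 4, 11] sum 30, len 4
add 1: shortest ending here [11, 4, 4, 11, 1] sum 31, len 5
add 11: shortest ending here [4, 4, 11, 1, 11] sum 31, len 5
add 1: shortest ending here [4, 4, 11, 1, 11, 1] sum 32, len 6
add 2: shortest ending here [4, 11, 1, 11, 1, 2] sum 30, len 6
add 10: shortest ending here [11, 1, 11, 1, 2, 10] sum 36, len 6
add 9: shortest ending here [11, 1, 2, 10, 9] sum 33, len 5
add 2: shortest ending here [11, 1, 2, 10, 9, 2] sum 35, len 6
Shortest qualifying length: 4.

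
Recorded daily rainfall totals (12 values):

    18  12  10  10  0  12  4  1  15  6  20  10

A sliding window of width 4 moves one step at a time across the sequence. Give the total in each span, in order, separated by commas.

50, 32, 32, 26, 17, 32, 26, 42, 51

Sliding a size-4 window across the 12 values:
(18, 12, 10, 10) → sum 50
(12, 10, 10, 0) → sum 32
(10, 10, 0, 12) → sum 32
(10, 0, 12, 4) → sum 26
(0, 12, 4, 1) → sum 17
(12, 4, 1, 15) → sum 32
(4, 1, 15, 6) → sum 26
(1, 15, 6, 20) → sum 42
(15, 6, 20, 10) → sum 51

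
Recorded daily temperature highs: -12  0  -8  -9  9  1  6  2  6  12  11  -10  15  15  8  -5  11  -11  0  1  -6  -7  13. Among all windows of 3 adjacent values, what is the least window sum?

Window sums for each of the 21 positions:
[-12, 0, -8] → sum -20
[0, -8, -9] → sum -17
[-8, -9, 9] → sum -8
[-9, 9, 1] → sum 1
[9, 1, 6] → sum 16
[1, 6, 2] → sum 9
[6, 2, 6] → sum 14
[2, 6, 12] → sum 20
[6, 12, 11] → sum 29
[12, 11, -10] → sum 13
[11, -10, 15] → sum 16
[-10, 15, 15] → sum 20
[15, 15, 8] → sum 38
[15, 8, -5] → sum 18
[8, -5, 11] → sum 14
[-5, 11, -11] → sum -5
[11, -11, 0] → sum 0
[-11, 0, 1] → sum -10
[0, 1, -6] → sum -5
[1, -6, -7] → sum -12
[-6, -7, 13] → sum 0
Least of these is -20.

-20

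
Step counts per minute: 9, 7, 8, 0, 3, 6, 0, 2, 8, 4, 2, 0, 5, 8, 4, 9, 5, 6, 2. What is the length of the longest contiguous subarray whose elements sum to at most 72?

17

[9] sum 9 len 1
[9, 7] sum 16 len 2
[9, 7, 8] sum 24 len 3
[9, 7, 8, 0] sum 24 len 4
[9, 7, 8, 0, 3] sum 27 len 5
[9, 7, 8, 0, 3, 6] sum 33 len 6
[9, 7, 8, 0, 3, 6, 0] sum 33 len 7
[9, 7, 8, 0, 3, 6, 0, 2] sum 35 len 8
[9, 7, 8, 0, 3, 6, 0, 2, 8] sum 43 len 9
[9, 7, 8, 0, 3, 6, 0, 2, 8, 4] sum 47 len 10
[9, 7, 8, 0, 3, 6, 0, 2, 8, 4, 2] sum 49 len 11
[9, 7, 8, 0, 3, 6, 0, 2, 8, 4, 2, 0] sum 49 len 12
[9, 7, 8, 0, 3, 6, 0, 2, 8, 4, 2, 0, 5] sum 54 len 13
[9, 7, 8, 0, 3, 6, 0, 2, 8, 4, 2, 0, 5, 8] sum 62 len 14
[9, 7, 8, 0, 3, 6, 0, 2, 8, 4, 2, 0, 5, 8, 4] sum 66 len 15
[7, 8, 0, 3, 6, 0, 2, 8, 4, 2, 0, 5, 8, 4, 9] sum 66 len 15
[7, 8, 0, 3, 6, 0, 2, 8, 4, 2, 0, 5, 8, 4, 9, 5] sum 71 len 16
[8, 0, 3, 6, 0, 2, 8, 4, 2, 0, 5, 8, 4, 9, 5, 6] sum 70 len 16
[8, 0, 3, 6, 0, 2, 8, 4, 2, 0, 5, 8, 4, 9, 5, 6, 2] sum 72 len 17
Longest length seen: 17.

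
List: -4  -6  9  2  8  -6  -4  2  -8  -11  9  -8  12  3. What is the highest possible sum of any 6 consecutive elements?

-4 -6 9 2 8 -6 → sum 3
-6 9 2 8 -6 -4 → sum 3
9 2 8 -6 -4 2 → sum 11
2 8 -6 -4 2 -8 → sum -6
8 -6 -4 2 -8 -11 → sum -19
-6 -4 2 -8 -11 9 → sum -18
-4 2 -8 -11 9 -8 → sum -20
2 -8 -11 9 -8 12 → sum -4
-8 -11 9 -8 12 3 → sum -3
Highest of these is 11.

11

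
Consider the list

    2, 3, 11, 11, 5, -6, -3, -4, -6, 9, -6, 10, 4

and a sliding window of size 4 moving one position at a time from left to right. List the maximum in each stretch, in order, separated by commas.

2 3 11 11 → max 11
3 11 11 5 → max 11
11 11 5 -6 → max 11
11 5 -6 -3 → max 11
5 -6 -3 -4 → max 5
-6 -3 -4 -6 → max -3
-3 -4 -6 9 → max 9
-4 -6 9 -6 → max 9
-6 9 -6 10 → max 10
9 -6 10 4 → max 10

11, 11, 11, 11, 5, -3, 9, 9, 10, 10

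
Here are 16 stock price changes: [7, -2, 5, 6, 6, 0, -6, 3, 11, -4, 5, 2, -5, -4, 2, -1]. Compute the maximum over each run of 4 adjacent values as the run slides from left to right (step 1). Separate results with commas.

Sliding a size-4 window across the 16 values:
(7, -2, 5, 6) → max 7
(-2, 5, 6, 6) → max 6
(5, 6, 6, 0) → max 6
(6, 6, 0, -6) → max 6
(6, 0, -6, 3) → max 6
(0, -6, 3, 11) → max 11
(-6, 3, 11, -4) → max 11
(3, 11, -4, 5) → max 11
(11, -4, 5, 2) → max 11
(-4, 5, 2, -5) → max 5
(5, 2, -5, -4) → max 5
(2, -5, -4, 2) → max 2
(-5, -4, 2, -1) → max 2

7, 6, 6, 6, 6, 11, 11, 11, 11, 5, 5, 2, 2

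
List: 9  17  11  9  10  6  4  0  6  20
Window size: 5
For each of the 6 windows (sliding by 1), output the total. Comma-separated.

56, 53, 40, 29, 26, 36

9 17 11 9 10 → sum 56
17 11 9 10 6 → sum 53
11 9 10 6 4 → sum 40
9 10 6 4 0 → sum 29
10 6 4 0 6 → sum 26
6 4 0 6 20 → sum 36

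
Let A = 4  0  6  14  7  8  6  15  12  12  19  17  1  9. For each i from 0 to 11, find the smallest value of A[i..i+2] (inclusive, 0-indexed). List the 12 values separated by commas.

4 0 6 → min 0
0 6 14 → min 0
6 14 7 → min 6
14 7 8 → min 7
7 8 6 → min 6
8 6 15 → min 6
6 15 12 → min 6
15 12 12 → min 12
12 12 19 → min 12
12 19 17 → min 12
19 17 1 → min 1
17 1 9 → min 1

0, 0, 6, 7, 6, 6, 6, 12, 12, 12, 1, 1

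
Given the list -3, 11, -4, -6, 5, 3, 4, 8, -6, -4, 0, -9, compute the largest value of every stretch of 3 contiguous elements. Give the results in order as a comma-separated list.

11, 11, 5, 5, 5, 8, 8, 8, 0, 0

-3 11 -4 → max 11
11 -4 -6 → max 11
-4 -6 5 → max 5
-6 5 3 → max 5
5 3 4 → max 5
3 4 8 → max 8
4 8 -6 → max 8
8 -6 -4 → max 8
-6 -4 0 → max 0
-4 0 -9 → max 0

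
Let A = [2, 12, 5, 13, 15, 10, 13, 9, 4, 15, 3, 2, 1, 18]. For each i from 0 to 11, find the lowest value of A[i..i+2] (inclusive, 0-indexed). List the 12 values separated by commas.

2, 5, 5, 10, 10, 9, 4, 4, 3, 2, 1, 1

[2, 12, 5] → min 2
[12, 5, 13] → min 5
[5, 13, 15] → min 5
[13, 15, 10] → min 10
[15, 10, 13] → min 10
[10, 13, 9] → min 9
[13, 9, 4] → min 4
[9, 4, 15] → min 4
[4, 15, 3] → min 3
[15, 3, 2] → min 2
[3, 2, 1] → min 1
[2, 1, 18] → min 1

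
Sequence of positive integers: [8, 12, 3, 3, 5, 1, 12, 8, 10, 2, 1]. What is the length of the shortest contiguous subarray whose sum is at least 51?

8

Extend right; whenever the sum reaches 51, record the length and shrink from the left:
add 8: running sum 8 < 51
add 12: running sum 20 < 51
add 3: running sum 23 < 51
add 3: running sum 26 < 51
add 5: running sum 31 < 51
add 1: running sum 32 < 51
add 12: running sum 44 < 51
end 7: [8, 12, 3, 3, 5, 1, 12, 8] sum 52, len 8
end 8: [12, 3, 3, 5, 1, 12, 8, 10] sum 54, len 8
end 9: [12, 3, 3, 5, 1, 12, 8, 10, 2] sum 56, len 9
end 10: [12, 3, 3, 5, 1, 12, 8, 10, 2, 1] sum 57, len 10
Shortest qualifying length: 8.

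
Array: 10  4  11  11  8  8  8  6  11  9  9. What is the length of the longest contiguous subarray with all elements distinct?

[10] len 1
[10, 4] len 2
[10, 4, 11] len 3
[11] len 1
[11, 8] len 2
[8] len 1
[8] len 1
[8, 6] len 2
[8, 6, 11] len 3
[8, 6, 11, 9] len 4
[9] len 1
Longest all-distinct length: 4.

4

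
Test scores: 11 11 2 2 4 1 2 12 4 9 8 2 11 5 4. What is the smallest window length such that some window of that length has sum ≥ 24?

3

add 11: running sum 11 < 24
add 11: running sum 22 < 24
add 2: shortest ending here [11, 11, 2] sum 24, len 3
add 2: shortest ending here [11, 11, 2, 2] sum 26, len 4
add 4: shortest ending here [11, 11, 2, 2, 4] sum 30, len 5
add 1: shortest ending here [11, 11, 2, 2, 4, 1] sum 31, len 6
add 2: shortest ending here [11, 11, 2, 2, 4, 1, 2] sum 33, len 7
add 12: shortest ending here [11, 2, 2, 4, 1, 2, 12] sum 34, len 7
add 4: shortest ending here [2, 4, 1, 2, 12, 4] sum 25, len 6
add 9: shortest ending here [12, 4, 9] sum 25, len 3
add 8: shortest ending here [12, 4, 9, 8] sum 33, len 4
add 2: shortest ending here [12, 4, 9, 8, 2] sum 35, len 5
add 11: shortest ending here [9, 8, 2, 11] sum 30, len 4
add 5: shortest ending here [8, 2, 11, 5] sum 26, len 4
add 4: shortest ending here [8, 2, 11, 5, 4] sum 30, len 5
Shortest qualifying length: 3.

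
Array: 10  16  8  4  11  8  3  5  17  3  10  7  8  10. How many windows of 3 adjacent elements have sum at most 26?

9

(10, 16, 8) → sum 34
(16, 8, 4) → sum 28
(8, 4, 11) → sum 23  ≤ 26 ✓
(4, 11, 8) → sum 23  ≤ 26 ✓
(11, 8, 3) → sum 22  ≤ 26 ✓
(8, 3, 5) → sum 16  ≤ 26 ✓
(3, 5, 17) → sum 25  ≤ 26 ✓
(5, 17, 3) → sum 25  ≤ 26 ✓
(17, 3, 10) → sum 30
(3, 10, 7) → sum 20  ≤ 26 ✓
(10, 7, 8) → sum 25  ≤ 26 ✓
(7, 8, 10) → sum 25  ≤ 26 ✓
9 windows satisfy the condition.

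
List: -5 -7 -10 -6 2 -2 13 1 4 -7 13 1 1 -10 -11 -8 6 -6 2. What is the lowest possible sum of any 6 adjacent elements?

-28

(-5, -7, -10, -6, 2, -2) → sum -28
(-7, -10, -6, 2, -2, 13) → sum -10
(-10, -6, 2, -2, 13, 1) → sum -2
(-6, 2, -2, 13, 1, 4) → sum 12
(2, -2, 13, 1, 4, -7) → sum 11
(-2, 13, 1, 4, -7, 13) → sum 22
(13, 1, 4, -7, 13, 1) → sum 25
(1, 4, -7, 13, 1, 1) → sum 13
(4, -7, 13, 1, 1, -10) → sum 2
(-7, 13, 1, 1, -10, -11) → sum -13
(13, 1, 1, -10, -11, -8) → sum -14
(1, 1, -10, -11, -8, 6) → sum -21
(1, -10, -11, -8, 6, -6) → sum -28
(-10, -11, -8, 6, -6, 2) → sum -27
Lowest of these is -28.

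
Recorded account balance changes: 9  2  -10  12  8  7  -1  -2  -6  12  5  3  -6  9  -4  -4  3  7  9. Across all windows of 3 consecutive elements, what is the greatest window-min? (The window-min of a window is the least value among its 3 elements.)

9 2 -10 → min -10
2 -10 12 → min -10
-10 12 8 → min -10
12 8 7 → min 7
8 7 -1 → min -1
7 -1 -2 → min -2
-1 -2 -6 → min -6
-2 -6 12 → min -6
-6 12 5 → min -6
12 5 3 → min 3
5 3 -6 → min -6
3 -6 9 → min -6
-6 9 -4 → min -6
9 -4 -4 → min -4
-4 -4 3 → min -4
-4 3 7 → min -4
3 7 9 → min 3
Greatest of these is 7.

7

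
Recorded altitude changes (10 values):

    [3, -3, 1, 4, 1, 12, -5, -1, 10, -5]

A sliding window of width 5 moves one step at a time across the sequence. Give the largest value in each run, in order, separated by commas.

Sliding a size-5 window across the 10 values:
(3, -3, 1, 4, 1) → max 4
(-3, 1, 4, 1, 12) → max 12
(1, 4, 1, 12, -5) → max 12
(4, 1, 12, -5, -1) → max 12
(1, 12, -5, -1, 10) → max 12
(12, -5, -1, 10, -5) → max 12

4, 12, 12, 12, 12, 12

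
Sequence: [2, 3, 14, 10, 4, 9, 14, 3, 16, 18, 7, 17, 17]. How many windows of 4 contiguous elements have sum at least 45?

3

(2, 3, 14, 10) → sum 29
(3, 14, 10, 4) → sum 31
(14, 10, 4, 9) → sum 37
(10, 4, 9, 14) → sum 37
(4, 9, 14, 3) → sum 30
(9, 14, 3, 16) → sum 42
(14, 3, 16, 18) → sum 51  ≥ 45 ✓
(3, 16, 18, 7) → sum 44
(16, 18, 7, 17) → sum 58  ≥ 45 ✓
(18, 7, 17, 17) → sum 59  ≥ 45 ✓
3 windows satisfy the condition.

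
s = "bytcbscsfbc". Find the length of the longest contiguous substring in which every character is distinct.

add b: [b] len 1
add y: [b, y] len 2
add t: [b, y, t] len 3
add c: [b, y, t, c] len 4
add b (repeat b, move left end past it): [y, t, c, b] len 4
add s: [y, t, c, b, s] len 5
add c (repeat c, move left end past it): [b, s, c] len 3
add s (repeat s, move left end past it): [c, s] len 2
add f: [c, s, f] len 3
add b: [c, s, f, b] len 4
add c (repeat c, move left end past it): [s, f, b, c] len 4
Longest all-distinct length: 5.

5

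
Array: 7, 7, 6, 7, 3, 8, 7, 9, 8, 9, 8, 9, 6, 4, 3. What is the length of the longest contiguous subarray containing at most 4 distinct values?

add 7: window [7] (1 distinct), len 1
add 7: window [7, 7] (1 distinct), len 2
add 6: window [7, 7, 6] (2 distinct), len 3
add 7: window [7, 7, 6, 7] (2 distinct), len 4
add 3: window [7, 7, 6, 7, 3] (3 distinct), len 5
add 8: window [7, 7, 6, 7, 3, 8] (4 distinct), len 6
add 7: window [7, 7, 6, 7, 3, 8, 7] (4 distinct), len 7
add 9: window [7, 3, 8, 7, 9] (4 distinct), len 5
add 8: window [7, 3, 8, 7, 9, 8] (4 distinct), len 6
add 9: window [7, 3, 8, 7, 9, 8, 9] (4 distinct), len 7
add 8: window [7, 3, 8, 7, 9, 8, 9, 8] (4 distinct), len 8
add 9: window [7, 3, 8, 7, 9, 8, 9, 8, 9] (4 distinct), len 9
add 6: window [8, 7, 9, 8, 9, 8, 9, 6] (4 distinct), len 8
add 4: window [9, 8, 9, 8, 9, 6, 4] (4 distinct), len 7
add 3: window [9, 6, 4, 3] (4 distinct), len 4
Longest length with ≤4 distinct: 9.

9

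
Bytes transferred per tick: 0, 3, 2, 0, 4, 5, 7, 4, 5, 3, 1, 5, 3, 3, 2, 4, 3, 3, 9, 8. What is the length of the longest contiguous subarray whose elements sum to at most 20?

add 0: [0] sum 0, len 1
add 3: [0, 3] sum 3, len 2
add 2: [0, 3, 2] sum 5, len 3
add 0: [0, 3, 2, 0] sum 5, len 4
add 4: [0, 3, 2, 0, 4] sum 9, len 5
add 5: [0, 3, 2, 0, 4, 5] sum 14, len 6
add 7: [2, 0, 4, 5, 7] sum 18, len 5
add 4: [0, 4, 5, 7, 4] sum 20, len 5
add 5: [7, 4, 5] sum 16, len 3
add 3: [7, 4, 5, 3] sum 19, len 4
add 1: [7, 4, 5, 3, 1] sum 20, len 5
add 5: [4, 5, 3, 1, 5] sum 18, len 5
add 3: [5, 3, 1, 5, 3] sum 17, len 5
add 3: [5, 3, 1, 5, 3, 3] sum 20, len 6
add 2: [3, 1, 5, 3, 3, 2] sum 17, len 6
add 4: [1, 5, 3, 3, 2, 4] sum 18, len 6
add 3: [5, 3, 3, 2, 4, 3] sum 20, len 6
add 3: [3, 3, 2, 4, 3, 3] sum 18, len 6
add 9: [4, 3, 3, 9] sum 19, len 4
add 8: [3, 9, 8] sum 20, len 3
Longest length seen: 6.

6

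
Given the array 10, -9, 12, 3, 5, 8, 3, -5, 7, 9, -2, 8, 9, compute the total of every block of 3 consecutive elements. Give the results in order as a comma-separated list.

[10, -9, 12] → sum 13
[-9, 12, 3] → sum 6
[12, 3, 5] → sum 20
[3, 5, 8] → sum 16
[5, 8, 3] → sum 16
[8, 3, -5] → sum 6
[3, -5, 7] → sum 5
[-5, 7, 9] → sum 11
[7, 9, -2] → sum 14
[9, -2, 8] → sum 15
[-2, 8, 9] → sum 15

13, 6, 20, 16, 16, 6, 5, 11, 14, 15, 15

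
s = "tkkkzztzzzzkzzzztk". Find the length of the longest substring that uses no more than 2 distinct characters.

[t] 1 distinct, len 1
[t, k] 2 distinct, len 2
[t, k, k] 2 distinct, len 3
[t, k, k, k] 2 distinct, len 4
[k, k, k, z] 2 distinct, len 4
[k, k, k, z, z] 2 distinct, len 5
[z, z, t] 2 distinct, len 3
[z, z, t, z] 2 distinct, len 4
[z, z, t, z, z] 2 distinct, len 5
[z, z, t, z, z, z] 2 distinct, len 6
[z, z, t, z, z, z, z] 2 distinct, len 7
[z, z, z, z, k] 2 distinct, len 5
[z, z, z, z, k, z] 2 distinct, len 6
[z, z, z, z, k, z, z] 2 distinct, len 7
[z, z, z, z, k, z, z, z] 2 distinct, len 8
[z, z, z, z, k, z, z, z, z] 2 distinct, len 9
[z, z, z, z, t] 2 distinct, len 5
[t, k] 2 distinct, len 2
Longest length with ≤2 distinct: 9.

9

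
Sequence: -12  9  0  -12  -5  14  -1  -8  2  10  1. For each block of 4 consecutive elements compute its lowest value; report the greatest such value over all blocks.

-12 9 0 -12 → min -12
9 0 -12 -5 → min -12
0 -12 -5 14 → min -12
-12 -5 14 -1 → min -12
-5 14 -1 -8 → min -8
14 -1 -8 2 → min -8
-1 -8 2 10 → min -8
-8 2 10 1 → min -8
Greatest of these is -8.

-8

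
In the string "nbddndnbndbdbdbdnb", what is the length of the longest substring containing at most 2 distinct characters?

add n: window [n] (1 distinct), len 1
add b: window [n, b] (2 distinct), len 2
add d: window [b, d] (2 distinct), len 2
add d: window [b, d, d] (2 distinct), len 3
add n: window [d, d, n] (2 distinct), len 3
add d: window [d, d, n, d] (2 distinct), len 4
add n: window [d, d, n, d, n] (2 distinct), len 5
add b: window [n, b] (2 distinct), len 2
add n: window [n, b, n] (2 distinct), len 3
add d: window [n, d] (2 distinct), len 2
add b: window [d, b] (2 distinct), len 2
add d: window [d, b, d] (2 distinct), len 3
add b: window [d, b, d, b] (2 distinct), len 4
add d: window [d, b, d, b, d] (2 distinct), len 5
add b: window [d, b, d, b, d, b] (2 distinct), len 6
add d: window [d, b, d, b, d, b, d] (2 distinct), len 7
add n: window [d, n] (2 distinct), len 2
add b: window [n, b] (2 distinct), len 2
Longest length with ≤2 distinct: 7.

7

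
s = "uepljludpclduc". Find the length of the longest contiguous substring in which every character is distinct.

add u: [u] len 1
add e: [u, e] len 2
add p: [u, e, p] len 3
add l: [u, e, p, l] len 4
add j: [u, e, p, l, j] len 5
add l (repeat l, move left end past it): [j, l] len 2
add u: [j, l, u] len 3
add d: [j, l, u, d] len 4
add p: [j, l, u, d, p] len 5
add c: [j, l, u, d, p, c] len 6
add l (repeat l, move left end past it): [u, d, p, c, l] len 5
add d (repeat d, move left end past it): [p, c, l, d] len 4
add u: [p, c, l, d, u] len 5
add c (repeat c, move left end past it): [l, d, u, c] len 4
Longest all-distinct length: 6.

6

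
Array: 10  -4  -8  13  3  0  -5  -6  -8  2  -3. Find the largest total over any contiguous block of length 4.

10 -4 -8 13 → sum 11
-4 -8 13 3 → sum 4
-8 13 3 0 → sum 8
13 3 0 -5 → sum 11
3 0 -5 -6 → sum -8
0 -5 -6 -8 → sum -19
-5 -6 -8 2 → sum -17
-6 -8 2 -3 → sum -15
Largest of these is 11.

11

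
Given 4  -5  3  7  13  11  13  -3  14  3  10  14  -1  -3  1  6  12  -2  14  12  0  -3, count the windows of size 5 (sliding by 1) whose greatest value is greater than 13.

[4, -5, 3, 7, 13] → max 13
[-5, 3, 7, 13, 11] → max 13
[3, 7, 13, 11, 13] → max 13
[7, 13, 11, 13, -3] → max 13
[13, 11, 13, -3, 14] → max 14  > 13 ✓
[11, 13, -3, 14, 3] → max 14  > 13 ✓
[13, -3, 14, 3, 10] → max 14  > 13 ✓
[-3, 14, 3, 10, 14] → max 14  > 13 ✓
[14, 3, 10, 14, -1] → max 14  > 13 ✓
[3, 10, 14, -1, -3] → max 14  > 13 ✓
[10, 14, -1, -3, 1] → max 14  > 13 ✓
[14, -1, -3, 1, 6] → max 14  > 13 ✓
[-1, -3, 1, 6, 12] → max 12
[-3, 1, 6, 12, -2] → max 12
[1, 6, 12, -2, 14] → max 14  > 13 ✓
[6, 12, -2, 14, 12] → max 14  > 13 ✓
[12, -2, 14, 12, 0] → max 14  > 13 ✓
[-2, 14, 12, 0, -3] → max 14  > 13 ✓
12 windows satisfy the condition.

12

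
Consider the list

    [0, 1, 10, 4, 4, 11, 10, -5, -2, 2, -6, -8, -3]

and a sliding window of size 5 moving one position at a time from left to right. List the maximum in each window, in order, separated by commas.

10, 11, 11, 11, 11, 11, 10, 2, 2

0 1 10 4 4 → max 10
1 10 4 4 11 → max 11
10 4 4 11 10 → max 11
4 4 11 10 -5 → max 11
4 11 10 -5 -2 → max 11
11 10 -5 -2 2 → max 11
10 -5 -2 2 -6 → max 10
-5 -2 2 -6 -8 → max 2
-2 2 -6 -8 -3 → max 2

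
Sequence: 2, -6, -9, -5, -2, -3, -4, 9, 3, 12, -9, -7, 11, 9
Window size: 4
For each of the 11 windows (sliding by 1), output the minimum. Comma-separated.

-9, -9, -9, -5, -4, -4, -4, -9, -9, -9, -9

Sliding a size-4 window across the 14 values:
[2, -6, -9, -5] → min -9
[-6, -9, -5, -2] → min -9
[-9, -5, -2, -3] → min -9
[-5, -2, -3, -4] → min -5
[-2, -3, -4, 9] → min -4
[-3, -4, 9, 3] → min -4
[-4, 9, 3, 12] → min -4
[9, 3, 12, -9] → min -9
[3, 12, -9, -7] → min -9
[12, -9, -7, 11] → min -9
[-9, -7, 11, 9] → min -9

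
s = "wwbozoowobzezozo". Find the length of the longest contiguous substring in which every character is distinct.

5

[w] len 1
[w] len 1
[w, b] len 2
[w, b, o] len 3
[w, b, o, z] len 4
[z, o] len 2
[o] len 1
[o, w] len 2
[w, o] len 2
[w, o, b] len 3
[w, o, b, z] len 4
[w, o, b, z, e] len 5
[e, z] len 2
[e, z, o] len 3
[o, z] len 2
[z, o] len 2
Longest all-distinct length: 5.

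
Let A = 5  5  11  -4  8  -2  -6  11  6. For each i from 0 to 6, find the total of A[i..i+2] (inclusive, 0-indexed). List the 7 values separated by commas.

21, 12, 15, 2, 0, 3, 11

5 5 11 → sum 21
5 11 -4 → sum 12
11 -4 8 → sum 15
-4 8 -2 → sum 2
8 -2 -6 → sum 0
-2 -6 11 → sum 3
-6 11 6 → sum 11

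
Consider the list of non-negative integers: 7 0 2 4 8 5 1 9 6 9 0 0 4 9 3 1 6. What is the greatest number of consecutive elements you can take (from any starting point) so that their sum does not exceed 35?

→ 7: sum 7, len 1
→ 0: sum 7, len 2
→ 2: sum 9, len 3
→ 4: sum 13, len 4
→ 8: sum 21, len 5
→ 5: sum 26, len 6
→ 1: sum 27, len 7
→ 9 (dropped 7): sum 29, len 7
→ 6: sum 35, len 8
→ 9 (dropped 0, 2, 4, 8): sum 30, len 5
→ 0: sum 30, len 6
→ 0: sum 30, len 7
→ 4: sum 34, len 8
→ 9 (dropped 5, 1, 9): sum 28, len 6
→ 3: sum 31, len 7
→ 1: sum 32, len 8
→ 6 (dropped 6): sum 32, len 8
Longest length seen: 8.

8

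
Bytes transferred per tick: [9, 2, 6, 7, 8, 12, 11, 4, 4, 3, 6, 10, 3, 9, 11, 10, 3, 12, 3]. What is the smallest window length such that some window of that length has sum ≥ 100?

14

add 9: running sum 9 < 100
add 2: running sum 11 < 100
add 6: running sum 17 < 100
add 7: running sum 24 < 100
add 8: running sum 32 < 100
add 12: running sum 44 < 100
add 11: running sum 55 < 100
add 4: running sum 59 < 100
add 4: running sum 63 < 100
add 3: running sum 66 < 100
add 6: running sum 72 < 100
add 10: running sum 82 < 100
add 3: running sum 85 < 100
add 9: running sum 94 < 100
end 14: [9, 2, 6, 7, 8, 12, 11, 4, 4, 3, 6, 10, 3, 9, 11] sum 105, len 15
end 15: [6, 7, 8, 12, 11, 4, 4, 3, 6, 10, 3, 9, 11, 10] sum 104, len 14
end 16: [7, 8, 12, 11, 4, 4, 3, 6, 10, 3, 9, 11, 10, 3] sum 101, len 14
end 17: [8, 12, 11, 4, 4, 3, 6, 10, 3, 9, 11, 10, 3, 12] sum 106, len 14
end 18: [12, 11, 4, 4, 3, 6, 10, 3, 9, 11, 10, 3, 12, 3] sum 101, len 14
Shortest qualifying length: 14.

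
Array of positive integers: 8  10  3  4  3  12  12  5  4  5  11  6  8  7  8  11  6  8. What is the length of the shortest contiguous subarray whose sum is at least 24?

2

Extend right; whenever the sum reaches 24, record the length and shrink from the left:
add 8: running sum 8 < 24
add 10: running sum 18 < 24
add 3: running sum 21 < 24
add 4: shortest ending here [8, 10, 3, 4] sum 25, len 4
add 3: shortest ending here [8, 10, 3, 4, 3] sum 28, len 5
add 12: shortest ending here [10, 3, 4, 3, 12] sum 32, len 5
add 12: shortest ending here [12, 12] sum 24, len 2
add 5: shortest ending here [12, 12, 5] sum 29, len 3
add 4: shortest ending here [12, 12, 5, 4] sum 33, len 4
add 5: shortest ending here [12, 5, 4, 5] sum 26, len 4
add 11: shortest ending here [5, 4, 5, 11] sum 25, len 4
add 6: shortest ending here [4, 5, 11, 6] sum 26, len 4
add 8: shortest ending here [11, 6, 8] sum 25, len 3
add 7: shortest ending here [11, 6, 8, 7] sum 32, len 4
add 8: shortest ending here [6, 8, 7, 8] sum 29, len 4
add 11: shortest ending here [7, 8, 11] sum 26, len 3
add 6: shortest ending here [8, 11, 6] sum 25, len 3
add 8: shortest ending here [11, 6, 8] sum 25, len 3
Shortest qualifying length: 2.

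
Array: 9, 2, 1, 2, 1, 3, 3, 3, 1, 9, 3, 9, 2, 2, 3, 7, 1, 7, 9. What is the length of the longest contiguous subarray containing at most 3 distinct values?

8

[9] 1 distinct, len 1
[9, 2] 2 distinct, len 2
[9, 2, 1] 3 distinct, len 3
[9, 2, 1, 2] 3 distinct, len 4
[9, 2, 1, 2, 1] 3 distinct, len 5
[2, 1, 2, 1, 3] 3 distinct, len 5
[2, 1, 2, 1, 3, 3] 3 distinct, len 6
[2, 1, 2, 1, 3, 3, 3] 3 distinct, len 7
[2, 1, 2, 1, 3, 3, 3, 1] 3 distinct, len 8
[1, 3, 3, 3, 1, 9] 3 distinct, len 6
[1, 3, 3, 3, 1, 9, 3] 3 distinct, len 7
[1, 3, 3, 3, 1, 9, 3, 9] 3 distinct, len 8
[9, 3, 9, 2] 3 distinct, len 4
[9, 3, 9, 2, 2] 3 distinct, len 5
[9, 3, 9, 2, 2, 3] 3 distinct, len 6
[2, 2, 3, 7] 3 distinct, len 4
[3, 7, 1] 3 distinct, len 3
[3, 7, 1, 7] 3 distinct, len 4
[7, 1, 7, 9] 3 distinct, len 4
Longest length with ≤3 distinct: 8.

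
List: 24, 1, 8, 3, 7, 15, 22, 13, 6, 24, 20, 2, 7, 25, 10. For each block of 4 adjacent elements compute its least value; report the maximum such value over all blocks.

[24, 1, 8, 3] → min 1
[1, 8, 3, 7] → min 1
[8, 3, 7, 15] → min 3
[3, 7, 15, 22] → min 3
[7, 15, 22, 13] → min 7
[15, 22, 13, 6] → min 6
[22, 13, 6, 24] → min 6
[13, 6, 24, 20] → min 6
[6, 24, 20, 2] → min 2
[24, 20, 2, 7] → min 2
[20, 2, 7, 25] → min 2
[2, 7, 25, 10] → min 2
Maximum of these is 7.

7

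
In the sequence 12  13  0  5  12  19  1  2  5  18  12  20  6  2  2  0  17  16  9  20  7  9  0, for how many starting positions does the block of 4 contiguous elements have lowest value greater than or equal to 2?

8

[12, 13, 0, 5] → min 0
[13, 0, 5, 12] → min 0
[0, 5, 12, 19] → min 0
[5, 12, 19, 1] → min 1
[12, 19, 1, 2] → min 1
[19, 1, 2, 5] → min 1
[1, 2, 5, 18] → min 1
[2, 5, 18, 12] → min 2  ≥ 2 ✓
[5, 18, 12, 20] → min 5  ≥ 2 ✓
[18, 12, 20, 6] → min 6  ≥ 2 ✓
[12, 20, 6, 2] → min 2  ≥ 2 ✓
[20, 6, 2, 2] → min 2  ≥ 2 ✓
[6, 2, 2, 0] → min 0
[2, 2, 0, 17] → min 0
[2, 0, 17, 16] → min 0
[0, 17, 16, 9] → min 0
[17, 16, 9, 20] → min 9  ≥ 2 ✓
[16, 9, 20, 7] → min 7  ≥ 2 ✓
[9, 20, 7, 9] → min 7  ≥ 2 ✓
[20, 7, 9, 0] → min 0
8 windows satisfy the condition.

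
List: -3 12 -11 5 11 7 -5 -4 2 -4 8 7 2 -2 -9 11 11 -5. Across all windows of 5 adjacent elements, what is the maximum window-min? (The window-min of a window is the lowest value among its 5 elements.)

-4

[-3, 12, -11, 5, 11] → min -11
[12, -11, 5, 11, 7] → min -11
[-11, 5, 11, 7, -5] → min -11
[5, 11, 7, -5, -4] → min -5
[11, 7, -5, -4, 2] → min -5
[7, -5, -4, 2, -4] → min -5
[-5, -4, 2, -4, 8] → min -5
[-4, 2, -4, 8, 7] → min -4
[2, -4, 8, 7, 2] → min -4
[-4, 8, 7, 2, -2] → min -4
[8, 7, 2, -2, -9] → min -9
[7, 2, -2, -9, 11] → min -9
[2, -2, -9, 11, 11] → min -9
[-2, -9, 11, 11, -5] → min -9
Maximum of these is -4.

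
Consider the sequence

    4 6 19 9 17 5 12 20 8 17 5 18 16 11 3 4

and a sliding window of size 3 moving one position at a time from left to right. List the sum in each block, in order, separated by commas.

29, 34, 45, 31, 34, 37, 40, 45, 30, 40, 39, 45, 30, 18

[4, 6, 19] → sum 29
[6, 19, 9] → sum 34
[19, 9, 17] → sum 45
[9, 17, 5] → sum 31
[17, 5, 12] → sum 34
[5, 12, 20] → sum 37
[12, 20, 8] → sum 40
[20, 8, 17] → sum 45
[8, 17, 5] → sum 30
[17, 5, 18] → sum 40
[5, 18, 16] → sum 39
[18, 16, 11] → sum 45
[16, 11, 3] → sum 30
[11, 3, 4] → sum 18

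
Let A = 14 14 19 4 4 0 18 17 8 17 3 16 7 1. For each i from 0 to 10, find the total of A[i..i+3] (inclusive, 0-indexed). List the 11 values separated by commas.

14 14 19 4 → sum 51
14 19 4 4 → sum 41
19 4 4 0 → sum 27
4 4 0 18 → sum 26
4 0 18 17 → sum 39
0 18 17 8 → sum 43
18 17 8 17 → sum 60
17 8 17 3 → sum 45
8 17 3 16 → sum 44
17 3 16 7 → sum 43
3 16 7 1 → sum 27

51, 41, 27, 26, 39, 43, 60, 45, 44, 43, 27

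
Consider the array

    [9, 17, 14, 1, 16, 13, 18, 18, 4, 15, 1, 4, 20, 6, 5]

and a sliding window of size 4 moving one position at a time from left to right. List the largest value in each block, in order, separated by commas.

(9, 17, 14, 1) → max 17
(17, 14, 1, 16) → max 17
(14, 1, 16, 13) → max 16
(1, 16, 13, 18) → max 18
(16, 13, 18, 18) → max 18
(13, 18, 18, 4) → max 18
(18, 18, 4, 15) → max 18
(18, 4, 15, 1) → max 18
(4, 15, 1, 4) → max 15
(15, 1, 4, 20) → max 20
(1, 4, 20, 6) → max 20
(4, 20, 6, 5) → max 20

17, 17, 16, 18, 18, 18, 18, 18, 15, 20, 20, 20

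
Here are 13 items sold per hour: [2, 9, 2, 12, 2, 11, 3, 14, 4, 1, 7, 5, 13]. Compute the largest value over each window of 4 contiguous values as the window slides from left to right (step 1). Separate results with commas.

12, 12, 12, 12, 14, 14, 14, 14, 7, 13

Sliding a size-4 window across the 13 values:
[2, 9, 2, 12] → max 12
[9, 2, 12, 2] → max 12
[2, 12, 2, 11] → max 12
[12, 2, 11, 3] → max 12
[2, 11, 3, 14] → max 14
[11, 3, 14, 4] → max 14
[3, 14, 4, 1] → max 14
[14, 4, 1, 7] → max 14
[4, 1, 7, 5] → max 7
[1, 7, 5, 13] → max 13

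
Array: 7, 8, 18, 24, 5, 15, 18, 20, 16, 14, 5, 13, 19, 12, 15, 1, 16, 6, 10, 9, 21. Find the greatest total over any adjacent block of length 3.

54

7 8 18 → sum 33
8 18 24 → sum 50
18 24 5 → sum 47
24 5 15 → sum 44
5 15 18 → sum 38
15 18 20 → sum 53
18 20 16 → sum 54
20 16 14 → sum 50
16 14 5 → sum 35
14 5 13 → sum 32
5 13 19 → sum 37
13 19 12 → sum 44
19 12 15 → sum 46
12 15 1 → sum 28
15 1 16 → sum 32
1 16 6 → sum 23
16 6 10 → sum 32
6 10 9 → sum 25
10 9 21 → sum 40
Greatest of these is 54.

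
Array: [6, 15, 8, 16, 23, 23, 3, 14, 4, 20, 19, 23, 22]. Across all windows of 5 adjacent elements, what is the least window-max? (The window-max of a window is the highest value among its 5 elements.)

20

Window maxs for each of the 9 positions:
(6, 15, 8, 16, 23) → max 23
(15, 8, 16, 23, 23) → max 23
(8, 16, 23, 23, 3) → max 23
(16, 23, 23, 3, 14) → max 23
(23, 23, 3, 14, 4) → max 23
(23, 3, 14, 4, 20) → max 23
(3, 14, 4, 20, 19) → max 20
(14, 4, 20, 19, 23) → max 23
(4, 20, 19, 23, 22) → max 23
Least of these is 20.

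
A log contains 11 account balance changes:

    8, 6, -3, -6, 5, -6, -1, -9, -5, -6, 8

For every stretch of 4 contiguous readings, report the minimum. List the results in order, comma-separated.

-6, -6, -6, -6, -9, -9, -9, -9

Sliding a size-4 window across the 11 values:
8 6 -3 -6 → min -6
6 -3 -6 5 → min -6
-3 -6 5 -6 → min -6
-6 5 -6 -1 → min -6
5 -6 -1 -9 → min -9
-6 -1 -9 -5 → min -9
-1 -9 -5 -6 → min -9
-9 -5 -6 8 → min -9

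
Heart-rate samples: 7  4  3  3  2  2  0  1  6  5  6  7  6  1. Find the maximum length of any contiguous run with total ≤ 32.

Extend to the right; shrink from the left whenever the sum exceeds 32:
→ 7: sum 7, len 1
→ 4: sum 11, len 2
→ 3: sum 14, len 3
→ 3: sum 17, len 4
→ 2: sum 19, len 5
→ 2: sum 21, len 6
→ 0: sum 21, len 7
→ 1: sum 22, len 8
→ 6: sum 28, len 9
→ 5 (dropped 7): sum 26, len 9
→ 6: sum 32, len 10
→ 7 (dropped 4, 3): sum 32, len 9
→ 6 (dropped 3, 2, 2): sum 31, len 7
→ 1: sum 32, len 8
Longest length seen: 10.

10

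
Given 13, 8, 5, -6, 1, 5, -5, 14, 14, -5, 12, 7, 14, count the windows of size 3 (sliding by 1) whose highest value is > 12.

6

13 8 5 → max 13  > 12 ✓
8 5 -6 → max 8
5 -6 1 → max 5
-6 1 5 → max 5
1 5 -5 → max 5
5 -5 14 → max 14  > 12 ✓
-5 14 14 → max 14  > 12 ✓
14 14 -5 → max 14  > 12 ✓
14 -5 12 → max 14  > 12 ✓
-5 12 7 → max 12
12 7 14 → max 14  > 12 ✓
6 windows satisfy the condition.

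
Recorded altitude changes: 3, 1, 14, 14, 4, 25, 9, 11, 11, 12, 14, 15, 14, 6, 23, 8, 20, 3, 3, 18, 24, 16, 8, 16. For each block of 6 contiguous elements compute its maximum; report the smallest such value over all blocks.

3 1 14 14 4 25 → max 25
1 14 14 4 25 9 → max 25
14 14 4 25 9 11 → max 25
14 4 25 9 11 11 → max 25
4 25 9 11 11 12 → max 25
25 9 11 11 12 14 → max 25
9 11 11 12 14 15 → max 15
11 11 12 14 15 14 → max 15
11 12 14 15 14 6 → max 15
12 14 15 14 6 23 → max 23
14 15 14 6 23 8 → max 23
15 14 6 23 8 20 → max 23
14 6 23 8 20 3 → max 23
6 23 8 20 3 3 → max 23
23 8 20 3 3 18 → max 23
8 20 3 3 18 24 → max 24
20 3 3 18 24 16 → max 24
3 3 18 24 16 8 → max 24
3 18 24 16 8 16 → max 24
Smallest of these is 15.

15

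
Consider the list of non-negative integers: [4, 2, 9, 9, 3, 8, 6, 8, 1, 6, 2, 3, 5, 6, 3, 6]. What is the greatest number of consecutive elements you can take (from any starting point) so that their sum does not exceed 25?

6

add 4: [4] sum 4, len 1
add 2: [4, 2] sum 6, len 2
add 9: [4, 2, 9] sum 15, len 3
add 9: [4, 2, 9, 9] sum 24, len 4
add 3: [2, 9, 9, 3] sum 23, len 4
add 8: [9, 3, 8] sum 20, len 3
add 6: [3, 8, 6] sum 17, len 3
add 8: [3, 8, 6, 8] sum 25, len 4
add 1: [8, 6, 8, 1] sum 23, len 4
add 6: [6, 8, 1, 6] sum 21, len 4
add 2: [6, 8, 1, 6, 2] sum 23, len 5
add 3: [8, 1, 6, 2, 3] sum 20, len 5
add 5: [8, 1, 6, 2, 3, 5] sum 25, len 6
add 6: [1, 6, 2, 3, 5, 6] sum 23, len 6
add 3: [6, 2, 3, 5, 6, 3] sum 25, len 6
add 6: [2, 3, 5, 6, 3, 6] sum 25, len 6
Longest length seen: 6.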